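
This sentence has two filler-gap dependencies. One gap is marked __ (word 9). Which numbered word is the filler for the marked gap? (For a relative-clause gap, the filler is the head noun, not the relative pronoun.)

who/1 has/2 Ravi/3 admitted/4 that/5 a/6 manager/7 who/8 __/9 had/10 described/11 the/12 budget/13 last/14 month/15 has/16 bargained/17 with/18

The marked gap is inside the relative clause, the subject of "described".
Its filler is the head noun "manager" (via "who"), at word 7.
(The other dependency links word 1 to a gap after word 18.)

7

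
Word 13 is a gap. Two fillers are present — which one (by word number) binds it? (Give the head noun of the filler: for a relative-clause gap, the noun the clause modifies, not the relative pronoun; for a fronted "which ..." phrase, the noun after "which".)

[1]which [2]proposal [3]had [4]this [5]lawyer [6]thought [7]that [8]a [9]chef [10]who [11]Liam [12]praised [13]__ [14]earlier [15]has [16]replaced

9

The marked gap is inside the relative clause, the direct object of "praised".
Its filler is the head noun "chef" (via "who"), at word 9.
(The other dependency links word 2 to a gap after word 16.)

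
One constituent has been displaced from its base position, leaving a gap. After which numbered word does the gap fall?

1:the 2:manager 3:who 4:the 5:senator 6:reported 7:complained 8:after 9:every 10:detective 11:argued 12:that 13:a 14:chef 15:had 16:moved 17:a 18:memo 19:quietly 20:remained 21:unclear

6

The displaced element is "the manager" (word 2).
It is linked across 1 clause boundary (Ø).
It functions as the subject of "complained", so the gap sits immediately after word 6 ("reported").
Base order: The senator reported that the manager complained after every detective argued that a chef had moved a memo quietly.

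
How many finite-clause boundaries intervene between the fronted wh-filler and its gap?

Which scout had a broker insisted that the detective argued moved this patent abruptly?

"which scout" is extracted from the subject of "moved".
Boundaries crossed, outermost first: [that], [Ø] — 2 in total.

2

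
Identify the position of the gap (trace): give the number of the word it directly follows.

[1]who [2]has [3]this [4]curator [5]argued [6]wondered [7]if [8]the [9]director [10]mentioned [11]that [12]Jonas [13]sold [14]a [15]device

The displaced element is "who" (word 1).
It is linked across 1 clause boundary (Ø).
It functions as the subject of "wondered", so the gap sits immediately after word 5 ("argued").
Base order: This curator has argued who wondered if the director mentioned that Jonas sold a device.

5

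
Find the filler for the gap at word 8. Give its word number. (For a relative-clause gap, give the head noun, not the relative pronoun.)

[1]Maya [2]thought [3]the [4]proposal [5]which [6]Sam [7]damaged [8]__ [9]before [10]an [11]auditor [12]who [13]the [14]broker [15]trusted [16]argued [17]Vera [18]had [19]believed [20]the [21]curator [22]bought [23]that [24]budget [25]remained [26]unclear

The gap at 8 is the object of "damaged", inside a relative clause.
The relative pronoun is "which" (word 5); it is bound by the head noun immediately before it.
Its filler is the head noun "proposal", at word 4.

4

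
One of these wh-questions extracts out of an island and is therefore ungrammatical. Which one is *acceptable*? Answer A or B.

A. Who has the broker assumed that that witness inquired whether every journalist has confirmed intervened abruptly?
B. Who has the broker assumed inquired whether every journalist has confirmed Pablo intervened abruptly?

In A, the wh-phrase is extracted from inside a wh-island (introduced by "whether"), which blocks movement.
In B, the extraction path crosses only that-complement boundaries, which are transparent.
So B is grammatical.

B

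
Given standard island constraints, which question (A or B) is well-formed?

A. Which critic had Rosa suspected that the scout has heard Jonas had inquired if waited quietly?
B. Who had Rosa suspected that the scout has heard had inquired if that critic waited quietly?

In A, the wh-phrase is extracted from inside a wh-island (introduced by "if"), which blocks movement.
In B, the extraction path crosses only that-complement boundaries, which are transparent.
So B is grammatical.

B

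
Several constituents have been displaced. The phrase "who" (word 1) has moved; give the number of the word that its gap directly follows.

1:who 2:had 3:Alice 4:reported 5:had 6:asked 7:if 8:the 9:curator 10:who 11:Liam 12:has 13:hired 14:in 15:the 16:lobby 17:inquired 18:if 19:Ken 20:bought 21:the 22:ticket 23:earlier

4

The displaced element is "who" (word 1).
It is linked across 1 clause boundary (Ø).
It functions as the subject of "asked", so the gap sits immediately after word 4 ("reported").
Base order: Alice had reported that who had asked if the curator who Liam has hired in the lobby inquired if Ken bought the ticket earlier.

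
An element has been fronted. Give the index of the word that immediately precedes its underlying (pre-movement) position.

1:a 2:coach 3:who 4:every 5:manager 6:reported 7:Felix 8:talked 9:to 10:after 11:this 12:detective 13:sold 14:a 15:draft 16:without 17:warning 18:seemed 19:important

9

The displaced element is "a coach" (word 2).
It is linked across 1 clause boundary (Ø).
It functions as the object of the preposition "to" of "talked", so the gap sits immediately after word 9 ("to").
Base order: Every manager reported Felix talked to a coach after this detective sold a draft without warning.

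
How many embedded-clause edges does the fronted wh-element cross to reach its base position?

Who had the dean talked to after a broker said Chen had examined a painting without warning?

"who" originates inside the matrix clause — no clause boundary is crossed.

0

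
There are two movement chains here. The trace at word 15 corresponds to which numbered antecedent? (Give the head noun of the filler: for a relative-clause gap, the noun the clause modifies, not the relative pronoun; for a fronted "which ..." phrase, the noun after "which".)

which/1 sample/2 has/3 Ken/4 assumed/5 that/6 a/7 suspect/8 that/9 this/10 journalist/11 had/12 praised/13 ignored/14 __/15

2

The marked gap is the direct object of "ignored".
Its filler is the fronted wh-phrase "which sample", at word 2.
(The other dependency links word 8 to a gap after word 13.)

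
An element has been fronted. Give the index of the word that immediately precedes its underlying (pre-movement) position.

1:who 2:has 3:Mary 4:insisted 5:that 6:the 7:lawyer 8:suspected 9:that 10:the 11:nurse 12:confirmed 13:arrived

The displaced element is "who" (word 1).
It is linked across 3 clause boundaries (that → that → Ø).
It functions as the subject of "arrived", so the gap sits immediately after word 12 ("confirmed").
Base order: Mary has insisted that the lawyer suspected that the nurse confirmed who arrived.

12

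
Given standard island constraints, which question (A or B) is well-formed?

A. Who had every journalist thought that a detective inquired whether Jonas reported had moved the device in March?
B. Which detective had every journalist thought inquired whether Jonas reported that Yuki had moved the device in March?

In A, the wh-phrase is extracted from inside a wh-island (introduced by "whether"), which blocks movement.
In B, the extraction path crosses only that-complement boundaries, which are transparent.
So B is grammatical.

B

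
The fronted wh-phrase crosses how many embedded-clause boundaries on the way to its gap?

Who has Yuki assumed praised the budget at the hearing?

"who" is extracted from the subject of "praised".
Boundaries crossed, outermost first: [Ø] — 1 in total.

1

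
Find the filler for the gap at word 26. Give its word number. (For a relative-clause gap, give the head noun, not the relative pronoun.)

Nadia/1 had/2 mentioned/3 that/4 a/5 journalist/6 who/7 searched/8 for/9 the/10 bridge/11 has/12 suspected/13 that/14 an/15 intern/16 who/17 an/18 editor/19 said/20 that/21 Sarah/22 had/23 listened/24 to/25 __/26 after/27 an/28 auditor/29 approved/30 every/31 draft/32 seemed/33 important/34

16

The gap at 26 is the prepositional object of "listened", inside a relative clause.
The relative pronoun is "who" (word 17); it is bound by the head noun immediately before it.
Its filler is the head noun "intern", at word 16.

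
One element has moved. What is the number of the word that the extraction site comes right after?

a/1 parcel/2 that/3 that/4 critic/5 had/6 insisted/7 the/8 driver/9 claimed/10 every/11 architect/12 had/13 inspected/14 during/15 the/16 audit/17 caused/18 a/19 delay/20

The displaced element is "a parcel" (word 2).
It is linked across 2 clause boundaries (Ø → Ø).
It functions as the direct object of "inspected", so the gap sits immediately after word 14 ("inspected").
Base order: That critic had insisted the driver claimed every architect had inspected a parcel during the audit.

14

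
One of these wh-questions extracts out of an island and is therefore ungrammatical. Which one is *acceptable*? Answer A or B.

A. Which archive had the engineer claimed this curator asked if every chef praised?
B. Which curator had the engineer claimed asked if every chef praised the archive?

In A, the wh-phrase is extracted from inside a wh-island (introduced by "if"), which blocks movement.
In B, the extraction path crosses only that-complement boundaries, which are transparent.
So B is grammatical.

B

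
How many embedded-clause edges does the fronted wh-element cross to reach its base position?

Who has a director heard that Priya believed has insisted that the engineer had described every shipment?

"who" is extracted from the subject of "insisted".
Boundaries crossed, outermost first: [that], [Ø] — 2 in total.

2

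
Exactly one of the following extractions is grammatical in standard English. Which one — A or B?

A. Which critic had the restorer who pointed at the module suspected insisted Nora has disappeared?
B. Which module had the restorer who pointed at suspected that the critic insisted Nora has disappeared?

In B, the wh-phrase is extracted from inside a complex-NP island (relative clause) (introduced by "who"), which blocks movement.
In A, the extraction path crosses only that-complement boundaries, which are transparent.
So A is grammatical.

A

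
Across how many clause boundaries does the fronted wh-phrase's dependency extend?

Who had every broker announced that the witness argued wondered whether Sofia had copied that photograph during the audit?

"who" is extracted from the subject of "wondered".
Boundaries crossed, outermost first: [that], [Ø] — 2 in total.

2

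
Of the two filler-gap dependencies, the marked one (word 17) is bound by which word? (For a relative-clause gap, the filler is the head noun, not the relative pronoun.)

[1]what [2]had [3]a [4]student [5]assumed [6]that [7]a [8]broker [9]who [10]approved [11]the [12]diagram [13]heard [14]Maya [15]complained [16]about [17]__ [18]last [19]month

1

The marked gap is the object of the preposition "about" of "complained".
Its filler is the fronted wh-phrase "what", at word 1.
(The other dependency links word 8 to a gap after word 9.)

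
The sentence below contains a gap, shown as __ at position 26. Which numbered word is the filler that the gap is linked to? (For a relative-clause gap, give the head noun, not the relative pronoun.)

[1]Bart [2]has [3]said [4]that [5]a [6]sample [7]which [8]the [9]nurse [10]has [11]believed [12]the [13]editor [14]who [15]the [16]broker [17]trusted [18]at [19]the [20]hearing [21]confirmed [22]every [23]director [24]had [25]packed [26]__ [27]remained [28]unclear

6

The gap at 26 is the object of "packed", inside a relative clause.
The relative pronoun is "which" (word 7); it is bound by the head noun immediately before it.
Its filler is the head noun "sample", at word 6.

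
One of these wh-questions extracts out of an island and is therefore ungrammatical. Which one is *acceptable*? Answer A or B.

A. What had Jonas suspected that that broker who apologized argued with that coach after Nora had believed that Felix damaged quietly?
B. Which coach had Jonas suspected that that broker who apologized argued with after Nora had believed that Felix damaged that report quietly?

In A, the wh-phrase is extracted from inside an adjunct island (introduced by "after"), which blocks movement.
In B, the extraction path crosses only that-complement boundaries, which are transparent.
So B is grammatical.

B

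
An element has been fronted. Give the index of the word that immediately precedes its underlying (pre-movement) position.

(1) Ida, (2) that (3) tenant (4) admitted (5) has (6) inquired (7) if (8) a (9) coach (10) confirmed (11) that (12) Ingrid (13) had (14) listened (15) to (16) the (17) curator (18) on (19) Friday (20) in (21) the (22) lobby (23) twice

The displaced element is "Ida" (word 1).
It is linked across 1 clause boundary (Ø).
It functions as the subject of "inquired", so the gap sits immediately after word 4 ("admitted").
Base order: That tenant admitted Ida has inquired if a coach confirmed that Ingrid had listened to the curator on Friday in the lobby twice.

4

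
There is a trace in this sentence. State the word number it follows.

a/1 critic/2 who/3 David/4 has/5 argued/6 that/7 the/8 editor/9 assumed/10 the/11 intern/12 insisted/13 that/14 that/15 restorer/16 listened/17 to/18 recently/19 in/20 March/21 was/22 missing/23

The displaced element is "a critic" (word 2).
It is linked across 3 clause boundaries (that → Ø → that).
It functions as the object of the preposition "to" of "listened", so the gap sits immediately after word 18 ("to").
Base order: David has argued that the editor assumed the intern insisted that that restorer listened to a critic recently in March.

18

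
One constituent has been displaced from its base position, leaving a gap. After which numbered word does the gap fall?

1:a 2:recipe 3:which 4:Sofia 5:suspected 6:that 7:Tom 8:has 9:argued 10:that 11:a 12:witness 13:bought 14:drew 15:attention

13

The displaced element is "a recipe" (word 2).
It is linked across 2 clause boundaries (that → that).
It functions as the direct object of "bought", so the gap sits immediately after word 13 ("bought").
Base order: Sofia suspected that Tom has argued that a witness bought a recipe.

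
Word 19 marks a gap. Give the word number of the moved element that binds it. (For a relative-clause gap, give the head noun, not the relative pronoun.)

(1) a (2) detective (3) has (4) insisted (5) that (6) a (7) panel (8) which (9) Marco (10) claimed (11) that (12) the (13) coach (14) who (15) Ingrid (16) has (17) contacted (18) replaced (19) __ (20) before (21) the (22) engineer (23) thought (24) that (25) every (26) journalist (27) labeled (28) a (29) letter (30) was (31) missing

The gap at 19 is the object of "replaced", inside a relative clause.
The relative pronoun is "which" (word 8); it is bound by the head noun immediately before it.
Its filler is the head noun "panel", at word 7.

7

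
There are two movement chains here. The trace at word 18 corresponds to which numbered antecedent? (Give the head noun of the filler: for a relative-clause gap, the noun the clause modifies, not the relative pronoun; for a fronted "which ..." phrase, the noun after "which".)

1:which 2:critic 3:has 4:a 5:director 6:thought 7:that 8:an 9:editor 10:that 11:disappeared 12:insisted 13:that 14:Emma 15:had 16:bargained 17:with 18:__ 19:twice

The marked gap is the object of the preposition "with" of "bargained".
Its filler is the fronted wh-phrase "which critic", at word 2.
(The other dependency links word 9 to a gap after word 10.)

2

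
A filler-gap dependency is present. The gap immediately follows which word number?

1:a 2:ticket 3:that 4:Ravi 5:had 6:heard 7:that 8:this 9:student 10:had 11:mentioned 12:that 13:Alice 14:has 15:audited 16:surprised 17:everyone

The displaced element is "a ticket" (word 2).
It is linked across 2 clause boundaries (that → that).
It functions as the direct object of "audited", so the gap sits immediately after word 15 ("audited").
Base order: Ravi had heard that this student had mentioned that Alice has audited a ticket.

15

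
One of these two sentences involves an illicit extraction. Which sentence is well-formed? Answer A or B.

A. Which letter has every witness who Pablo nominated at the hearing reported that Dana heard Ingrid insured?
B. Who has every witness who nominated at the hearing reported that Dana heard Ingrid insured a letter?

A

In B, the wh-phrase is extracted from inside a complex-NP island (relative clause) (introduced by "who"), which blocks movement.
In A, the extraction path crosses only that-complement boundaries, which are transparent.
So A is grammatical.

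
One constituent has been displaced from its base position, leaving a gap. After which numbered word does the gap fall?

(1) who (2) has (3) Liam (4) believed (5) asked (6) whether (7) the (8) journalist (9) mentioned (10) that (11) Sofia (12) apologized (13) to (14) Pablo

The displaced element is "who" (word 1).
It is linked across 1 clause boundary (Ø).
It functions as the subject of "asked", so the gap sits immediately after word 4 ("believed").
Base order: Liam has believed that who asked whether the journalist mentioned that Sofia apologized to Pablo.

4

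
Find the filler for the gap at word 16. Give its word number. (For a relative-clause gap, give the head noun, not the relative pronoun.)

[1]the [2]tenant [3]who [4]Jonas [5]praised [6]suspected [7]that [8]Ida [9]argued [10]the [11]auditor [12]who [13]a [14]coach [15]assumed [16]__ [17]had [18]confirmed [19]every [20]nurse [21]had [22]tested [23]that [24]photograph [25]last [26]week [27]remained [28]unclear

11

The gap at 16 is the subject of "confirmed", inside a relative clause.
The relative pronoun is "who" (word 12); it is bound by the head noun immediately before it.
Its filler is the head noun "auditor", at word 11.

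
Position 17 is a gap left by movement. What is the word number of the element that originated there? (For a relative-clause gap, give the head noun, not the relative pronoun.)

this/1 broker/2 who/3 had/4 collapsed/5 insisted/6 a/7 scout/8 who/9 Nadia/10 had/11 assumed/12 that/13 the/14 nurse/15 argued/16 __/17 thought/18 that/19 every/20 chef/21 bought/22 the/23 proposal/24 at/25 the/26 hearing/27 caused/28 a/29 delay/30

8

The gap at 17 is the subject of "thought", inside a relative clause.
The relative pronoun is "who" (word 9); it is bound by the head noun immediately before it.
Its filler is the head noun "scout", at word 8.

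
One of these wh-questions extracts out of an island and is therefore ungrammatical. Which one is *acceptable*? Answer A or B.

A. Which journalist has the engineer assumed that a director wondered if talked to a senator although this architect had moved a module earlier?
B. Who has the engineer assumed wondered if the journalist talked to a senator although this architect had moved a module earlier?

In A, the wh-phrase is extracted from inside a wh-island (introduced by "if"), which blocks movement.
In B, the extraction path crosses only that-complement boundaries, which are transparent.
So B is grammatical.

B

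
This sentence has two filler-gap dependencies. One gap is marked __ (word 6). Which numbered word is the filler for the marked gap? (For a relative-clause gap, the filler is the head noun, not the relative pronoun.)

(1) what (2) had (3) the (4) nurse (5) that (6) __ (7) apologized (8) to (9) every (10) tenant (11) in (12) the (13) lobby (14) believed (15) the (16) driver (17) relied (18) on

4

The marked gap is inside the relative clause, the subject of "apologized".
Its filler is the head noun "nurse" (via "that"), at word 4.
(The other dependency links word 1 to a gap after word 18.)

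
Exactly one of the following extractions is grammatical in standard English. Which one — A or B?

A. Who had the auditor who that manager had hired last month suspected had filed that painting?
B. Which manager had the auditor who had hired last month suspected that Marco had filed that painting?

A

In B, the wh-phrase is extracted from inside a complex-NP island (relative clause) (introduced by "who"), which blocks movement.
In A, the extraction path crosses only that-complement boundaries, which are transparent.
So A is grammatical.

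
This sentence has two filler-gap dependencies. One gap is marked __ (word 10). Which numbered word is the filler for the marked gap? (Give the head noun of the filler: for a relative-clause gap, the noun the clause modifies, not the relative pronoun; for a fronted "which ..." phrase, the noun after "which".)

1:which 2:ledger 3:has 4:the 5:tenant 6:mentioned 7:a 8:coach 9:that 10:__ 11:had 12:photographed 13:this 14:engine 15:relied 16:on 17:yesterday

8

The marked gap is inside the relative clause, the subject of "photographed".
Its filler is the head noun "coach" (via "that"), at word 8.
(The other dependency links word 2 to a gap after word 16.)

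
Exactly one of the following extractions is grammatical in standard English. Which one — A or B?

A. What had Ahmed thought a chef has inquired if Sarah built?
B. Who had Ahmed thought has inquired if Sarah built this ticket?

B

In A, the wh-phrase is extracted from inside a wh-island (introduced by "if"), which blocks movement.
In B, the extraction path crosses only that-complement boundaries, which are transparent.
So B is grammatical.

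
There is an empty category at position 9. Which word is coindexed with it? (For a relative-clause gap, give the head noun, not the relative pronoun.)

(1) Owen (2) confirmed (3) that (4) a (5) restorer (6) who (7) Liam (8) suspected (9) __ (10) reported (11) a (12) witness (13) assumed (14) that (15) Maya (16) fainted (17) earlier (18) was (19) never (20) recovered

The gap at 9 is the subject of "reported", inside a relative clause.
The relative pronoun is "who" (word 6); it is bound by the head noun immediately before it.
Its filler is the head noun "restorer", at word 5.

5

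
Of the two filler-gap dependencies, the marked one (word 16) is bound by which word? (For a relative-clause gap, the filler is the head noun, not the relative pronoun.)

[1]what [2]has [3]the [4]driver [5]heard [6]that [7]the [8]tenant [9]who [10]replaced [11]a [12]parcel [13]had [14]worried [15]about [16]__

The marked gap is the object of the preposition "about" of "worried".
Its filler is the fronted wh-phrase "what", at word 1.
(The other dependency links word 8 to a gap after word 9.)

1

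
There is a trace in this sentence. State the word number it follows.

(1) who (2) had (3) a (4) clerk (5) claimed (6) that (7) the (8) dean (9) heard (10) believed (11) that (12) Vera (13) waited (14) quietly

9

The displaced element is "who" (word 1).
It is linked across 2 clause boundaries (that → Ø).
It functions as the subject of "believed", so the gap sits immediately after word 9 ("heard").
Base order: A clerk had claimed that the dean heard that who believed that Vera waited quietly.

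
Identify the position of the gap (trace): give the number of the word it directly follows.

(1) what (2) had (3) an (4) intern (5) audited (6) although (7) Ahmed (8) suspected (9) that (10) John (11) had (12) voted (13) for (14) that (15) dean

The displaced element is "what" (word 1).
It functions as the direct object of "audited", so the gap sits immediately after word 5 ("audited").
Base order: An intern had audited what although Ahmed suspected that John had voted for that dean.

5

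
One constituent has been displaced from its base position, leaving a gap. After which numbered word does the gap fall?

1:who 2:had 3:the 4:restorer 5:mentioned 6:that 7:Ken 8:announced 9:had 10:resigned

8

The displaced element is "who" (word 1).
It is linked across 2 clause boundaries (that → Ø).
It functions as the subject of "resigned", so the gap sits immediately after word 8 ("announced").
Base order: The restorer had mentioned that Ken announced that who had resigned.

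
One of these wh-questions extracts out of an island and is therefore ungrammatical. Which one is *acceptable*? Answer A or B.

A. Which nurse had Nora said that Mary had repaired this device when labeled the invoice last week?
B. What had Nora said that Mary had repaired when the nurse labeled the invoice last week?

B

In A, the wh-phrase is extracted from inside an adjunct island (introduced by "when"), which blocks movement.
In B, the extraction path crosses only that-complement boundaries, which are transparent.
So B is grammatical.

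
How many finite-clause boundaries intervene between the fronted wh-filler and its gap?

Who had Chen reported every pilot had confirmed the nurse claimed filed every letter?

3

"who" is extracted from the subject of "filed".
Boundaries crossed, outermost first: [Ø], [Ø], [Ø] — 3 in total.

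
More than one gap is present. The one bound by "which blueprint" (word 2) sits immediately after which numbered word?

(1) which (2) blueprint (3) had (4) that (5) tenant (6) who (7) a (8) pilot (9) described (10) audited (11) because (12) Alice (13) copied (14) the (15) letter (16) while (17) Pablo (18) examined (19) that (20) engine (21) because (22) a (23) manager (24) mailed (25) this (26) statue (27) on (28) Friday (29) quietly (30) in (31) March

The displaced element is "which blueprint" (word 2).
It functions as the direct object of "audited", so the gap sits immediately after word 10 ("audited").
Base order: That tenant who a pilot described had audited which blueprint because Alice copied the letter while Pablo examined that engine because a manager mailed this statue on Friday quietly in March.

10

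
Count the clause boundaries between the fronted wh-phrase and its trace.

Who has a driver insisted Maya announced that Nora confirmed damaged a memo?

3

"who" is extracted from the subject of "damaged".
Boundaries crossed, outermost first: [Ø], [that], [Ø] — 3 in total.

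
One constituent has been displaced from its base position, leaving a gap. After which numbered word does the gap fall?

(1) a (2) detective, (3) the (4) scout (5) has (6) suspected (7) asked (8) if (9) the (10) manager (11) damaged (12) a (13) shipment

The displaced element is "a detective" (word 2).
It is linked across 1 clause boundary (Ø).
It functions as the subject of "asked", so the gap sits immediately after word 6 ("suspected").
Base order: The scout has suspected that a detective asked if the manager damaged a shipment.

6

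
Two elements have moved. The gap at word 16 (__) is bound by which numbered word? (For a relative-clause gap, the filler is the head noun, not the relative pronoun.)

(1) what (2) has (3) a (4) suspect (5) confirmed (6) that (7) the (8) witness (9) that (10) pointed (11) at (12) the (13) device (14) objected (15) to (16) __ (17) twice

1

The marked gap is the object of the preposition "to" of "objected".
Its filler is the fronted wh-phrase "what", at word 1.
(The other dependency links word 8 to a gap after word 9.)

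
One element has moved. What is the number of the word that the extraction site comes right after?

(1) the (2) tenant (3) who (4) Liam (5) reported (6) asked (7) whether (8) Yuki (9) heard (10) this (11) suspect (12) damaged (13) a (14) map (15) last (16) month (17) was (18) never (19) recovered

The displaced element is "the tenant" (word 2).
It is linked across 1 clause boundary (Ø).
It functions as the subject of "asked", so the gap sits immediately after word 5 ("reported").
Base order: Liam reported that the tenant asked whether Yuki heard this suspect damaged a map last month.

5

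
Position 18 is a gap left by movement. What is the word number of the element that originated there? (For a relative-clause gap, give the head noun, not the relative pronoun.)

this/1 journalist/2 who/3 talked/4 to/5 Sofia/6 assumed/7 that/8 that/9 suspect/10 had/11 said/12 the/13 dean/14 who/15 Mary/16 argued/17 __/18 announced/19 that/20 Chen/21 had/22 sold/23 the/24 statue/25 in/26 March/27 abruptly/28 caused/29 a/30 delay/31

14

The gap at 18 is the subject of "announced", inside a relative clause.
The relative pronoun is "who" (word 15); it is bound by the head noun immediately before it.
Its filler is the head noun "dean", at word 14.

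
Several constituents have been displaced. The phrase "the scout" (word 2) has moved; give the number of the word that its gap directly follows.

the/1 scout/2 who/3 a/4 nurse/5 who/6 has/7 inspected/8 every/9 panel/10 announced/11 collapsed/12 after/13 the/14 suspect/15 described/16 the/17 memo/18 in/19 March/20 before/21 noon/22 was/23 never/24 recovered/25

The displaced element is "the scout" (word 2).
It is linked across 1 clause boundary (Ø).
It functions as the subject of "collapsed", so the gap sits immediately after word 11 ("announced").
Base order: A nurse who has inspected every panel announced the scout collapsed after the suspect described the memo in March before noon.

11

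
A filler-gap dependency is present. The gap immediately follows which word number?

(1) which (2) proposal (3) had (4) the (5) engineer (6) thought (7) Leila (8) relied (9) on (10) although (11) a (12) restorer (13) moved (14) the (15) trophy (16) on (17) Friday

The displaced element is "which proposal" (word 2).
It is linked across 1 clause boundary (Ø).
It functions as the object of the preposition "on" of "relied", so the gap sits immediately after word 9 ("on").
Base order: The engineer had thought Leila relied on which proposal although a restorer moved the trophy on Friday.

9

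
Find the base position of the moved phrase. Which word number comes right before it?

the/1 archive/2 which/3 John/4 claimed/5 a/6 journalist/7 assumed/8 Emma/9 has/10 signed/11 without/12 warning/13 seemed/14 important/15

11

The displaced element is "the archive" (word 2).
It is linked across 2 clause boundaries (Ø → Ø).
It functions as the direct object of "signed", so the gap sits immediately after word 11 ("signed").
Base order: John claimed a journalist assumed Emma has signed the archive without warning.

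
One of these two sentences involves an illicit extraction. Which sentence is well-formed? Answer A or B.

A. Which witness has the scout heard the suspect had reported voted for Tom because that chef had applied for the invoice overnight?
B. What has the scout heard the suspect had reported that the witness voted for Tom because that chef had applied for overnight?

In B, the wh-phrase is extracted from inside an adjunct island (introduced by "because"), which blocks movement.
In A, the extraction path crosses only that-complement boundaries, which are transparent.
So A is grammatical.

A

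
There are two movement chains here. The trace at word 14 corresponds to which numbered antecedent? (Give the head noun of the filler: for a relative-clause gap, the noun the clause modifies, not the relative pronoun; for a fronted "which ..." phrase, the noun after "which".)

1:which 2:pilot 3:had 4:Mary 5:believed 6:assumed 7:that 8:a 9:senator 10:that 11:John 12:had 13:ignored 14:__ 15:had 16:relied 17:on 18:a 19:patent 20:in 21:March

9

The marked gap is inside the relative clause, the direct object of "ignored".
Its filler is the head noun "senator" (via "that"), at word 9.
(The other dependency links word 2 to a gap after word 5.)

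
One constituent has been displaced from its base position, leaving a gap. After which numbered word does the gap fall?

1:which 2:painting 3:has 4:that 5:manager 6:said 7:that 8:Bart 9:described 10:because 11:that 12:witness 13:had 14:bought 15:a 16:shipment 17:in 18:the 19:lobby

The displaced element is "which painting" (word 2).
It is linked across 1 clause boundary (that).
It functions as the direct object of "described", so the gap sits immediately after word 9 ("described").
Base order: That manager has said that Bart described which painting because that witness had bought a shipment in the lobby.

9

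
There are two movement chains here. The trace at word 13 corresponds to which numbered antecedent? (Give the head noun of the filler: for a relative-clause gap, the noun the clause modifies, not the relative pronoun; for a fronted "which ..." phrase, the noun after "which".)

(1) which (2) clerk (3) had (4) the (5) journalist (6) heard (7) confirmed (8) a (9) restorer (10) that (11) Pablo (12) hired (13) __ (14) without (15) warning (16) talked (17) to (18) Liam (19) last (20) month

9

The marked gap is inside the relative clause, the direct object of "hired".
Its filler is the head noun "restorer" (via "that"), at word 9.
(The other dependency links word 2 to a gap after word 6.)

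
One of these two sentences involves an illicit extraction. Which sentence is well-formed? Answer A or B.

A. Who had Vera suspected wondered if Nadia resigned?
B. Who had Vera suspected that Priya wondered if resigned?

In B, the wh-phrase is extracted from inside a wh-island (introduced by "if"), which blocks movement.
In A, the extraction path crosses only that-complement boundaries, which are transparent.
So A is grammatical.

A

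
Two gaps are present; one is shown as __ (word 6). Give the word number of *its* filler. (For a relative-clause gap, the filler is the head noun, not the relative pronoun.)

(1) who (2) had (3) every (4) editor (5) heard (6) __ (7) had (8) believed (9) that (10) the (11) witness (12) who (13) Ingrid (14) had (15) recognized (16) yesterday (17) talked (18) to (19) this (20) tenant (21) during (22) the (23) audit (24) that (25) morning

1

The marked gap is the subject of "believed".
Its filler is the fronted wh-phrase "who", at word 1.
(The other dependency links word 11 to a gap after word 15.)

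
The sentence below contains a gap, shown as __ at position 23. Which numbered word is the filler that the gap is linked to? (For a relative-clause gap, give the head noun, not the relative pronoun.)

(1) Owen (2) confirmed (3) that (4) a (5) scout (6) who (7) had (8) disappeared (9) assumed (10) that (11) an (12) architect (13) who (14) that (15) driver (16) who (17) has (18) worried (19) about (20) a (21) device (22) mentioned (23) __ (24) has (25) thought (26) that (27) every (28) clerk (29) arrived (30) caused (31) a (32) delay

12

The gap at 23 is the subject of "thought", inside a relative clause.
The relative pronoun is "who" (word 13); it is bound by the head noun immediately before it.
Its filler is the head noun "architect", at word 12.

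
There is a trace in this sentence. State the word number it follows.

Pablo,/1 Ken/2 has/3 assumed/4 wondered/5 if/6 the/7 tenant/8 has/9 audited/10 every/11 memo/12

4

The displaced element is "Pablo" (word 1).
It is linked across 1 clause boundary (Ø).
It functions as the subject of "wondered", so the gap sits immediately after word 4 ("assumed").
Base order: Ken has assumed that Pablo wondered if the tenant has audited every memo.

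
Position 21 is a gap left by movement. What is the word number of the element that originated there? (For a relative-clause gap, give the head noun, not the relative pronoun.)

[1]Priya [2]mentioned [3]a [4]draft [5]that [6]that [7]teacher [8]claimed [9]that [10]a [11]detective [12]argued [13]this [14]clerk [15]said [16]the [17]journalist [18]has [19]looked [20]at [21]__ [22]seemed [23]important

The gap at 21 is the prepositional object of "looked", inside a relative clause.
The relative pronoun is "that" (word 5); it is bound by the head noun immediately before it.
Its filler is the head noun "draft", at word 4.

4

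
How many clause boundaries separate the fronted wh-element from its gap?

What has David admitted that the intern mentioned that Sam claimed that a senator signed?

"what" is extracted from the object of "signed".
Boundaries crossed, outermost first: [that], [that], [that] — 3 in total.

3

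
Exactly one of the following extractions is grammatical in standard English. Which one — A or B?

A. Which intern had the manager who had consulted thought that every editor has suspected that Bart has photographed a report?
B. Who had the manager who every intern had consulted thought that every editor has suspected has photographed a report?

B

In A, the wh-phrase is extracted from inside a complex-NP island (relative clause) (introduced by "who"), which blocks movement.
In B, the extraction path crosses only that-complement boundaries, which are transparent.
So B is grammatical.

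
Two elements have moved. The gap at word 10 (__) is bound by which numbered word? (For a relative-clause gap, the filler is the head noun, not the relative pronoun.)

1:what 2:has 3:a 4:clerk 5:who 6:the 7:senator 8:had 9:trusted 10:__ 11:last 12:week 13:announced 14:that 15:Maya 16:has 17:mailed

4

The marked gap is inside the relative clause, the direct object of "trusted".
Its filler is the head noun "clerk" (via "who"), at word 4.
(The other dependency links word 1 to a gap after word 17.)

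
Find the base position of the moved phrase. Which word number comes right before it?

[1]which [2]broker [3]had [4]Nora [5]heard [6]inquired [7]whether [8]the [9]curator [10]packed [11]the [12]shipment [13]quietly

The displaced element is "which broker" (word 2).
It is linked across 1 clause boundary (Ø).
It functions as the subject of "inquired", so the gap sits immediately after word 5 ("heard").
Base order: Nora had heard that which broker inquired whether the curator packed the shipment quietly.

5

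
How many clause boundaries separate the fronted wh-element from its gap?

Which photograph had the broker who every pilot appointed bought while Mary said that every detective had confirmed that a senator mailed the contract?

"which photograph" originates inside the matrix clause — no clause boundary is crossed.

0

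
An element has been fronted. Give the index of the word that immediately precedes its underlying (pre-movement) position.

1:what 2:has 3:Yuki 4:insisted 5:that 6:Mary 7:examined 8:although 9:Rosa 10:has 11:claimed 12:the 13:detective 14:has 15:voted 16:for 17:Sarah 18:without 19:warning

7

The displaced element is "what" (word 1).
It is linked across 1 clause boundary (that).
It functions as the direct object of "examined", so the gap sits immediately after word 7 ("examined").
Base order: Yuki has insisted that Mary examined what although Rosa has claimed the detective has voted for Sarah without warning.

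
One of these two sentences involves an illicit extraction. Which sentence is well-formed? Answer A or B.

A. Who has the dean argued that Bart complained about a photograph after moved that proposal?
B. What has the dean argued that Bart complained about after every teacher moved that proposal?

In A, the wh-phrase is extracted from inside an adjunct island (introduced by "after"), which blocks movement.
In B, the extraction path crosses only that-complement boundaries, which are transparent.
So B is grammatical.

B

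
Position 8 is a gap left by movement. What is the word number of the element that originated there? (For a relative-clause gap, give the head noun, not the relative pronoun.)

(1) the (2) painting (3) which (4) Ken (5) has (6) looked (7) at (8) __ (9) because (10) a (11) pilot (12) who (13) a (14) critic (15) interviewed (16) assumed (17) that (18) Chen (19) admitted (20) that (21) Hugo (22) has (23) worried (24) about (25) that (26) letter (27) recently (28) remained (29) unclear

2

The gap at 8 is the prepositional object of "looked", inside a relative clause.
The relative pronoun is "which" (word 3); it is bound by the head noun immediately before it.
Its filler is the head noun "painting", at word 2.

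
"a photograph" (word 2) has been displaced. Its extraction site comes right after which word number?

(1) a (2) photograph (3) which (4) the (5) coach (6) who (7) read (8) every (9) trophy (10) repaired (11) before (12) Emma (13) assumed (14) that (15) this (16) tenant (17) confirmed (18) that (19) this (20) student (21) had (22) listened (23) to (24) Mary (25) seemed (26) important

10

The displaced element is "a photograph" (word 2).
It functions as the direct object of "repaired", so the gap sits immediately after word 10 ("repaired").
Base order: The coach who read every trophy repaired a photograph before Emma assumed that this tenant confirmed that this student had listened to Mary.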